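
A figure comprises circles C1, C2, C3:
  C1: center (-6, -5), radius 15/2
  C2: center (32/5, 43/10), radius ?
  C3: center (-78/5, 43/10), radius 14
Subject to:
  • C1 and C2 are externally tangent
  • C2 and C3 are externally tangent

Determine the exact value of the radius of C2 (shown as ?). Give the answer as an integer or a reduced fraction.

8

1. [ext C1·C2]  r_C2² + 15r_C2 − 184 = 0  ⇒  r_C2 = 8 (r>0 drops 1)
2. [ext C2·C3]  r_C2² + 28r_C2 − 288 = 0  ⇒  r_C2 = 8 (r>0 drops 1)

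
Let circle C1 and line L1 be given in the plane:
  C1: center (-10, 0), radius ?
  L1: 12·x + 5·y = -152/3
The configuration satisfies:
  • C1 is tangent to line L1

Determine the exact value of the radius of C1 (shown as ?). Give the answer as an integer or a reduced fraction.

1. [C1‖L1]  r_C1² − 256/9 = 0  ⇒  r_C1 = 16/3 (r>0 drops 1)

16/3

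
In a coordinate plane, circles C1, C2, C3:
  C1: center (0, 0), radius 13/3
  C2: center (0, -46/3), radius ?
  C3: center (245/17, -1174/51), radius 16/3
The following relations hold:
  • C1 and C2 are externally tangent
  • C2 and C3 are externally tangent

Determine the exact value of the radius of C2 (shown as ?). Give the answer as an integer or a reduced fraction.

11

1. [ext C1·C2]  r_C2² + (26/3)r_C2 − 649/3 = 0  ⇒  r_C2 = 11 (r>0 drops 1)
2. [ext C2·C3]  r_C2² + (32/3)r_C2 − 715/3 = 0  ⇒  r_C2 = 11 (r>0 drops 1)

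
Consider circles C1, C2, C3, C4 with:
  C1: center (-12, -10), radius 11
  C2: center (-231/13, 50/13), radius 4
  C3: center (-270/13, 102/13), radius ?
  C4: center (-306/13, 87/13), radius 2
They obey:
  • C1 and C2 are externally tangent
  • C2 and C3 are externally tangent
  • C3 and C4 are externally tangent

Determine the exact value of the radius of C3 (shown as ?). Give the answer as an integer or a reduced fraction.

1

1. [ext C2·C3]  r_C3² + 8r_C3 − 9 = 0  ⇒  r_C3 = 1 (r>0 drops 1)
2. [ext C3·C4]  r_C3² + 4r_C3 − 5 = 0  ⇒  r_C3 = 1 (r>0 drops 1)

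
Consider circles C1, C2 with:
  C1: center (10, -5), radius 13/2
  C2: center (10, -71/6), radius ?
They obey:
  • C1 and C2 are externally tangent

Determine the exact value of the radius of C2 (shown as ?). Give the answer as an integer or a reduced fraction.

1/3

1. [ext C1·C2]  r_C2² + 13r_C2 − 40/9 = 0  ⇒  r_C2 = 1/3 (r>0 drops 1)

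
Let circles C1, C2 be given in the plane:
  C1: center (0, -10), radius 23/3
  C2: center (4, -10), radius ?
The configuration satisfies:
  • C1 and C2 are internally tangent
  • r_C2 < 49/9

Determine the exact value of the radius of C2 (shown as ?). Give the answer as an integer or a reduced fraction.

11/3

1. [int C1,C2]  r_C2² − (46/3)r_C2 + 385/9 = 0  ⇒  r_C2 = 11/3 or 35/3
2. given r_C2 < 49/9: keep 11/3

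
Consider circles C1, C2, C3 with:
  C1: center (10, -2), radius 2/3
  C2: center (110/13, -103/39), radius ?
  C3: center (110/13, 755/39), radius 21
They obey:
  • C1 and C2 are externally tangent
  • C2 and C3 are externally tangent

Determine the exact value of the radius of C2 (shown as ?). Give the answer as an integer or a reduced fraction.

1

1. [ext C1·C2]  r_C2² + (4/3)r_C2 − 7/3 = 0  ⇒  r_C2 = 1 (r>0 drops 1)
2. [ext C2·C3]  r_C2² + 42r_C2 − 43 = 0  ⇒  r_C2 = 1 (r>0 drops 1)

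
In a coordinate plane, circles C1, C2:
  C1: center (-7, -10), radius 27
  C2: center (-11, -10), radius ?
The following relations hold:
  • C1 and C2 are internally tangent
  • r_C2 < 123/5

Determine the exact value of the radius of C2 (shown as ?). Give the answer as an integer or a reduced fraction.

1. [int C1,C2]  r_C2² − 54r_C2 + 713 = 0  ⇒  r_C2 = 23 or 31
2. given r_C2 < 123/5: keep 23

23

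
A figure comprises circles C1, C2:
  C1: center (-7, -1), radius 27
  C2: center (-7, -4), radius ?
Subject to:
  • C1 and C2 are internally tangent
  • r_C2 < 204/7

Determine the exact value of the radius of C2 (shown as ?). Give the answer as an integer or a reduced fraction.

24

1. [int C1,C2]  r_C2² − 54r_C2 + 720 = 0  ⇒  r_C2 = 24 or 30
2. given r_C2 < 204/7: keep 24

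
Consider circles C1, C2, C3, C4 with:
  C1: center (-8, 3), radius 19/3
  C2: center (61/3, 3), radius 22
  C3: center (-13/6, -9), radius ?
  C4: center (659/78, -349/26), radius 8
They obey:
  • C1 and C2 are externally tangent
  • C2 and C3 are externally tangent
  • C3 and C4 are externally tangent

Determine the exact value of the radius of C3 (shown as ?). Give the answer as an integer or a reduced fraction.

7/2

1. [ext C2·C3]  r_C3² + 44r_C3 − 665/4 = 0  ⇒  r_C3 = 7/2 (r>0 drops 1)
2. [ext C3·C4]  r_C3² + 16r_C3 − 273/4 = 0  ⇒  r_C3 = 7/2 (r>0 drops 1)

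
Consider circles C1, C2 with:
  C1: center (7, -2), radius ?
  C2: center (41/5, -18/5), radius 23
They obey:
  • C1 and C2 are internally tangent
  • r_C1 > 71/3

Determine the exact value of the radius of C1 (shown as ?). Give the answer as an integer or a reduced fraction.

1. [int C1,C2]  r_C1² − 46r_C1 + 525 = 0  ⇒  r_C1 = 21 or 25
2. given r_C1 > 71/3: keep 25

25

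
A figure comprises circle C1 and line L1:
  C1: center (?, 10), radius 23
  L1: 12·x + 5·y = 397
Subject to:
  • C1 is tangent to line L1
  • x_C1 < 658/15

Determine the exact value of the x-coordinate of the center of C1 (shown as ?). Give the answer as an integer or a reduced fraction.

1. [C1‖L1]  x_C1² − (347/6)x_C1 + 646/3 = 0  ⇒  x_C1 = 4 or 323/6
2. given x_C1 < 658/15: keep 4

4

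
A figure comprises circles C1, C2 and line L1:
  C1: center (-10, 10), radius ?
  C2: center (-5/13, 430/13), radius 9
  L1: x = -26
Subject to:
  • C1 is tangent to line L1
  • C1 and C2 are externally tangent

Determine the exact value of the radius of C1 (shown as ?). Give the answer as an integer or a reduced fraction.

16

1. [C1‖L1]  r_C1² − 256 = 0  ⇒  r_C1 = 16 (r>0 drops 1)
2. [ext C1·C2]  r_C1² + 18r_C1 − 544 = 0  ⇒  r_C1 = 16 (r>0 drops 1)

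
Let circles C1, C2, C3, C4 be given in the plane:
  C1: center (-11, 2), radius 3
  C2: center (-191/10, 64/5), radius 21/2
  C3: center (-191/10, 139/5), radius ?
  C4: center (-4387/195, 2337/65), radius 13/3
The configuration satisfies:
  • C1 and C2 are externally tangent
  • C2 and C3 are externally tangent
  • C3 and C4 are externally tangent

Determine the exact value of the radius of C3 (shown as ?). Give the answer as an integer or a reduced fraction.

1. [ext C2·C3]  r_C3² + 21r_C3 − 459/4 = 0  ⇒  r_C3 = 9/2 (r>0 drops 1)
2. [ext C3·C4]  r_C3² + (26/3)r_C3 − 237/4 = 0  ⇒  r_C3 = 9/2 (r>0 drops 1)

9/2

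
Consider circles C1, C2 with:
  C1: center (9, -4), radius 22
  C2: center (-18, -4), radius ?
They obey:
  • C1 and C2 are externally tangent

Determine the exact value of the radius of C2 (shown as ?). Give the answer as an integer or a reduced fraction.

1. [ext C1·C2]  r_C2² + 44r_C2 − 245 = 0  ⇒  r_C2 = 5 (r>0 drops 1)

5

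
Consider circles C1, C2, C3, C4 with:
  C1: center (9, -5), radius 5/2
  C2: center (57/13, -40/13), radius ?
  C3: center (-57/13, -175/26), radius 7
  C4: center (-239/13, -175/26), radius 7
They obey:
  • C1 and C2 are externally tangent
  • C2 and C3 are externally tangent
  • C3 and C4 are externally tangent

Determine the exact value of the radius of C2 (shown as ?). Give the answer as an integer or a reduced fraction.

5/2

1. [ext C1·C2]  r_C2² + 5r_C2 − 75/4 = 0  ⇒  r_C2 = 5/2 (r>0 drops 1)
2. [ext C2·C3]  r_C2² + 14r_C2 − 165/4 = 0  ⇒  r_C2 = 5/2 (r>0 drops 1)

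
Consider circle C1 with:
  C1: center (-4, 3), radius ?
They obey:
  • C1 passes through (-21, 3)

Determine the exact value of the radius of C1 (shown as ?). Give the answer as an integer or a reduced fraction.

1. [C1∋P]  r_C1² − 289 = 0  ⇒  r_C1 = 17 (r>0 drops 1)

17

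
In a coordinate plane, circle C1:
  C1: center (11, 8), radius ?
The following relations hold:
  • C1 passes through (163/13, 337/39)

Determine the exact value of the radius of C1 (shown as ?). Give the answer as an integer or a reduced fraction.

5/3

1. [C1∋P]  r_C1² − 25/9 = 0  ⇒  r_C1 = 5/3 (r>0 drops 1)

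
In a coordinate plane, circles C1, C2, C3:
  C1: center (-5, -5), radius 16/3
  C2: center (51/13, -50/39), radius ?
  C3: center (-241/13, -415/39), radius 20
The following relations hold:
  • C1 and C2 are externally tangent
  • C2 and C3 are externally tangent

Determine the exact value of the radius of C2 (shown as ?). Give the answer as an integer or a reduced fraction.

1. [ext C1·C2]  r_C2² + (32/3)r_C2 − 65 = 0  ⇒  r_C2 = 13/3 (r>0 drops 1)
2. [ext C2·C3]  r_C2² + 40r_C2 − 1729/9 = 0  ⇒  r_C2 = 13/3 (r>0 drops 1)

13/3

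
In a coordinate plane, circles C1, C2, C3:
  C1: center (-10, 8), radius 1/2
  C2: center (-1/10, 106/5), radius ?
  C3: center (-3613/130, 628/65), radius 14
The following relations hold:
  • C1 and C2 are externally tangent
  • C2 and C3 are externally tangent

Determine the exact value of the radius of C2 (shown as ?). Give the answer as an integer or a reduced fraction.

1. [ext C1·C2]  r_C2² + 1r_C2 − 272 = 0  ⇒  r_C2 = 16 (r>0 drops 1)
2. [ext C2·C3]  r_C2² + 28r_C2 − 704 = 0  ⇒  r_C2 = 16 (r>0 drops 1)

16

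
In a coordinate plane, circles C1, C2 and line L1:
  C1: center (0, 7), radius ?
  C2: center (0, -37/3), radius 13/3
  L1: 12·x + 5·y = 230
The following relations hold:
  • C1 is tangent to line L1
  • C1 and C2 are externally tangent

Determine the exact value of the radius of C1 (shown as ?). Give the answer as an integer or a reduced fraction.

15

1. [C1‖L1]  r_C1² − 225 = 0  ⇒  r_C1 = 15 (r>0 drops 1)
2. [ext C1·C2]  r_C1² + (26/3)r_C1 − 355 = 0  ⇒  r_C1 = 15 (r>0 drops 1)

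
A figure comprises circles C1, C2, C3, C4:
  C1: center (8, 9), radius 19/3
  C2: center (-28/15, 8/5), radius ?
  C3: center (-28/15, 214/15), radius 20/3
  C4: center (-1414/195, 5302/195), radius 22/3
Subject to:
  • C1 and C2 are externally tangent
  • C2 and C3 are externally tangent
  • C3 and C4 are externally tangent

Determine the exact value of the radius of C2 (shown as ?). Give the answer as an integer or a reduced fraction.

1. [ext C1·C2]  r_C2² + (38/3)r_C2 − 112 = 0  ⇒  r_C2 = 6 (r>0 drops 1)
2. [ext C2·C3]  r_C2² + (40/3)r_C2 − 116 = 0  ⇒  r_C2 = 6 (r>0 drops 1)

6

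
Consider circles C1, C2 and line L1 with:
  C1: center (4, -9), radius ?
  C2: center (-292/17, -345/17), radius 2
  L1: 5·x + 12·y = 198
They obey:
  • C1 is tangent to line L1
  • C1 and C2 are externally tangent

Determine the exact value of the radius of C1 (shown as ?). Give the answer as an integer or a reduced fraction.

1. [C1‖L1]  r_C1² − 484 = 0  ⇒  r_C1 = 22 (r>0 drops 1)
2. [ext C1·C2]  r_C1² + 4r_C1 − 572 = 0  ⇒  r_C1 = 22 (r>0 drops 1)

22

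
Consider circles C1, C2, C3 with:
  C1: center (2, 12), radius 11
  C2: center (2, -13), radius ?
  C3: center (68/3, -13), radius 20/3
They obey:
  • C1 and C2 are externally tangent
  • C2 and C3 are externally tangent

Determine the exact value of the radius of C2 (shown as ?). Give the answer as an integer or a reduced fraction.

14

1. [ext C1·C2]  r_C2² + 22r_C2 − 504 = 0  ⇒  r_C2 = 14 (r>0 drops 1)
2. [ext C2·C3]  r_C2² + (40/3)r_C2 − 1148/3 = 0  ⇒  r_C2 = 14 (r>0 drops 1)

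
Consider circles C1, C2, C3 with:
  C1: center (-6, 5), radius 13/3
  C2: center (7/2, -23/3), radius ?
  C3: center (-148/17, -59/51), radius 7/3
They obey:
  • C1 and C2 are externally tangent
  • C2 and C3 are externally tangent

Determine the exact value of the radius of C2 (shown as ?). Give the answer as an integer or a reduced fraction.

1. [ext C1·C2]  r_C2² + (26/3)r_C2 − 2783/12 = 0  ⇒  r_C2 = 23/2 (r>0 drops 1)
2. [ext C2·C3]  r_C2² + (14/3)r_C2 − 2231/12 = 0  ⇒  r_C2 = 23/2 (r>0 drops 1)

23/2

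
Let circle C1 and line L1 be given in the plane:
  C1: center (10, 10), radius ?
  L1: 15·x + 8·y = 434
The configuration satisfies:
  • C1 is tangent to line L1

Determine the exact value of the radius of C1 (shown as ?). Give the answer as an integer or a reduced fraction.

1. [C1‖L1]  r_C1² − 144 = 0  ⇒  r_C1 = 12 (r>0 drops 1)

12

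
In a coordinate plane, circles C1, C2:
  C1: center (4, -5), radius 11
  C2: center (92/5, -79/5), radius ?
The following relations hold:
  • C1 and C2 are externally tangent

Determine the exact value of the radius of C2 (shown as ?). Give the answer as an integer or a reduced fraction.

1. [ext C1·C2]  r_C2² + 22r_C2 − 203 = 0  ⇒  r_C2 = 7 (r>0 drops 1)

7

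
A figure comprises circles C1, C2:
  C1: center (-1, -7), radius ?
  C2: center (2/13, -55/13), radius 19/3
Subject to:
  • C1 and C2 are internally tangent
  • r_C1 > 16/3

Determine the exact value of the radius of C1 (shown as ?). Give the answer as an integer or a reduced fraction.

28/3

1. [int C1,C2]  r_C1² − (38/3)r_C1 + 280/9 = 0  ⇒  r_C1 = 10/3 or 28/3
2. given r_C1 > 16/3: keep 28/3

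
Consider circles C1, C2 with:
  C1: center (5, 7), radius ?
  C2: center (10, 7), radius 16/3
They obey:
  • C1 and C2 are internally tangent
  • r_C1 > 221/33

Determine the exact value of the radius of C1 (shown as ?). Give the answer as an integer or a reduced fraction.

31/3

1. [int C1,C2]  r_C1² − (32/3)r_C1 + 31/9 = 0  ⇒  r_C1 = 1/3 or 31/3
2. given r_C1 > 221/33: keep 31/3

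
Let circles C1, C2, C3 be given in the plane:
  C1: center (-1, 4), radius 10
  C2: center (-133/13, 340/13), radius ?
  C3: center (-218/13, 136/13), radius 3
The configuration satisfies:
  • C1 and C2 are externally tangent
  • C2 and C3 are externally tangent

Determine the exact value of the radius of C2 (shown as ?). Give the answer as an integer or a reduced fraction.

14

1. [ext C1·C2]  r_C2² + 20r_C2 − 476 = 0  ⇒  r_C2 = 14 (r>0 drops 1)
2. [ext C2·C3]  r_C2² + 6r_C2 − 280 = 0  ⇒  r_C2 = 14 (r>0 drops 1)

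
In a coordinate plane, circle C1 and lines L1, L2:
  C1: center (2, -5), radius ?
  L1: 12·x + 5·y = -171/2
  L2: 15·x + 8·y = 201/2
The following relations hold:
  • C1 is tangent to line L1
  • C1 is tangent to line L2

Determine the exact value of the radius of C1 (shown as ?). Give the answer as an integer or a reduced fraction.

13/2

1. [C1‖L1]  r_C1² − 169/4 = 0  ⇒  r_C1 = 13/2 (r>0 drops 1)
2. [C1‖L2]  r_C1² − 169/4 = 0  ⇒  r_C1 = 13/2 (r>0 drops 1)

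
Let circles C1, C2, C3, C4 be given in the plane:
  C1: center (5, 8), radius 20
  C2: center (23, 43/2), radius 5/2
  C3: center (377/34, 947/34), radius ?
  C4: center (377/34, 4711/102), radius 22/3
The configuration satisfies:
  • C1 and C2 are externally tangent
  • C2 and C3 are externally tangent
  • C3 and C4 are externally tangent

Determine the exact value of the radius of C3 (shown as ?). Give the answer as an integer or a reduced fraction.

1. [ext C2·C3]  r_C3² + 5r_C3 − 176 = 0  ⇒  r_C3 = 11 (r>0 drops 1)
2. [ext C3·C4]  r_C3² + (44/3)r_C3 − 847/3 = 0  ⇒  r_C3 = 11 (r>0 drops 1)

11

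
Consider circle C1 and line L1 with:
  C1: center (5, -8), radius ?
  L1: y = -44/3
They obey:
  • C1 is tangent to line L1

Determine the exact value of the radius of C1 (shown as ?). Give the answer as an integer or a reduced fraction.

1. [C1‖L1]  r_C1² − 400/9 = 0  ⇒  r_C1 = 20/3 (r>0 drops 1)

20/3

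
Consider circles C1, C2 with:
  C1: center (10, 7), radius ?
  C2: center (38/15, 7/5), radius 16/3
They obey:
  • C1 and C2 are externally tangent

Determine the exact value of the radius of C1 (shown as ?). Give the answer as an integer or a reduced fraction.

1. [ext C1·C2]  r_C1² + (32/3)r_C1 − 176/3 = 0  ⇒  r_C1 = 4 (r>0 drops 1)

4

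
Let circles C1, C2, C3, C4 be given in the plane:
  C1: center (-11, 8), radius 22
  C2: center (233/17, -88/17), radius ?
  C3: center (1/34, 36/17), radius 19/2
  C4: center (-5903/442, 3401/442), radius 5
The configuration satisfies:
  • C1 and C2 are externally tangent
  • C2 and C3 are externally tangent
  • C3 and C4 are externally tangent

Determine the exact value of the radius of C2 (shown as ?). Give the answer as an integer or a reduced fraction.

6

1. [ext C1·C2]  r_C2² + 44r_C2 − 300 = 0  ⇒  r_C2 = 6 (r>0 drops 1)
2. [ext C2·C3]  r_C2² + 19r_C2 − 150 = 0  ⇒  r_C2 = 6 (r>0 drops 1)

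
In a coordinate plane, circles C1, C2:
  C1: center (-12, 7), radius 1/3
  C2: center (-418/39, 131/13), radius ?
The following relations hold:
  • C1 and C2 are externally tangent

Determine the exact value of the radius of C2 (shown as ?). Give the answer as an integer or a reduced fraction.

1. [ext C1·C2]  r_C2² + (2/3)r_C2 − 11 = 0  ⇒  r_C2 = 3 (r>0 drops 1)

3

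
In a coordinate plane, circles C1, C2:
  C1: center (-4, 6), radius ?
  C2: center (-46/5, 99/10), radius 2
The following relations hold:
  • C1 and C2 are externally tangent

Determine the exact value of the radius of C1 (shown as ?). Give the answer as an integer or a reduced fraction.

1. [ext C1·C2]  r_C1² + 4r_C1 − 153/4 = 0  ⇒  r_C1 = 9/2 (r>0 drops 1)

9/2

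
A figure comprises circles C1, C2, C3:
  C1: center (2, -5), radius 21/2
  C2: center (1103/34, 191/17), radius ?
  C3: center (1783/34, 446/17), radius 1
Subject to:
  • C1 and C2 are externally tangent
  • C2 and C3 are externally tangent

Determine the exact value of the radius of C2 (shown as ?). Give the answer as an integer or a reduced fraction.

24

1. [ext C1·C2]  r_C2² + 21r_C2 − 1080 = 0  ⇒  r_C2 = 24 (r>0 drops 1)
2. [ext C2·C3]  r_C2² + 2r_C2 − 624 = 0  ⇒  r_C2 = 24 (r>0 drops 1)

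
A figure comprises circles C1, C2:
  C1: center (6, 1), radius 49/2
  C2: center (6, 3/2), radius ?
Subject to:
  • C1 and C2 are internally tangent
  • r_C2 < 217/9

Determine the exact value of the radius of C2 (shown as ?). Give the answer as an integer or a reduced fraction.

24

1. [int C1,C2]  r_C2² − 49r_C2 + 600 = 0  ⇒  r_C2 = 24 or 25
2. given r_C2 < 217/9: keep 24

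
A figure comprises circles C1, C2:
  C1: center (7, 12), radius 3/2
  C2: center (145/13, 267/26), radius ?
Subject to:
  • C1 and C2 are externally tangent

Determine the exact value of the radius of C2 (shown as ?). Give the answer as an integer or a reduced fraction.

3

1. [ext C1·C2]  r_C2² + 3r_C2 − 18 = 0  ⇒  r_C2 = 3 (r>0 drops 1)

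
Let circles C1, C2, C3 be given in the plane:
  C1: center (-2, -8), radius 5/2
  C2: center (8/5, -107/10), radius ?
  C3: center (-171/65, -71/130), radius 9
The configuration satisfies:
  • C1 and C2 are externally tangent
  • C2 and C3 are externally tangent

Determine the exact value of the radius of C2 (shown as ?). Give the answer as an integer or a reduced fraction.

2

1. [ext C1·C2]  r_C2² + 5r_C2 − 14 = 0  ⇒  r_C2 = 2 (r>0 drops 1)
2. [ext C2·C3]  r_C2² + 18r_C2 − 40 = 0  ⇒  r_C2 = 2 (r>0 drops 1)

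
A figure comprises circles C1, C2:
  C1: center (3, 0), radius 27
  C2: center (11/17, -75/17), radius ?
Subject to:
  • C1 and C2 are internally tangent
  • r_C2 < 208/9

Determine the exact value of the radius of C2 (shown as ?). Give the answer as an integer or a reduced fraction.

22

1. [int C1,C2]  r_C2² − 54r_C2 + 704 = 0  ⇒  r_C2 = 22 or 32
2. given r_C2 < 208/9: keep 22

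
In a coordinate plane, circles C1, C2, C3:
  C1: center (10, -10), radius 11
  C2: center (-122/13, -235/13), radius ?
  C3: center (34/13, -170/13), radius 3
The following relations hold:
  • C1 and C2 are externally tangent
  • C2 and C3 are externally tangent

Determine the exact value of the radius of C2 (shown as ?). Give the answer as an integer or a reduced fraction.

10

1. [ext C1·C2]  r_C2² + 22r_C2 − 320 = 0  ⇒  r_C2 = 10 (r>0 drops 1)
2. [ext C2·C3]  r_C2² + 6r_C2 − 160 = 0  ⇒  r_C2 = 10 (r>0 drops 1)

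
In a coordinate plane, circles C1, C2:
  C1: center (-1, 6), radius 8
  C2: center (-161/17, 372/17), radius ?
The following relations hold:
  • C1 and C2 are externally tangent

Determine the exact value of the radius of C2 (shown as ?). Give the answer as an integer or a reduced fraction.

1. [ext C1·C2]  r_C2² + 16r_C2 − 260 = 0  ⇒  r_C2 = 10 (r>0 drops 1)

10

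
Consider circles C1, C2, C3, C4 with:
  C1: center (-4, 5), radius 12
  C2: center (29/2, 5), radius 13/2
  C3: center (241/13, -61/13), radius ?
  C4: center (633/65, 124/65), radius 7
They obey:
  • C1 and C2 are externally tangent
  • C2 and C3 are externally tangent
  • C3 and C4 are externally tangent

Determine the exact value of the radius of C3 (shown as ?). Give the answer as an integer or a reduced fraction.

1. [ext C2·C3]  r_C3² + 13r_C3 − 68 = 0  ⇒  r_C3 = 4 (r>0 drops 1)
2. [ext C3·C4]  r_C3² + 14r_C3 − 72 = 0  ⇒  r_C3 = 4 (r>0 drops 1)

4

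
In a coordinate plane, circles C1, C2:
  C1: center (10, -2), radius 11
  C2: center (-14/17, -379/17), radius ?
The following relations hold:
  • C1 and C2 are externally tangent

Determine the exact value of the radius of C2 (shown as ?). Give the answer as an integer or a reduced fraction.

1. [ext C1·C2]  r_C2² + 22r_C2 − 408 = 0  ⇒  r_C2 = 12 (r>0 drops 1)

12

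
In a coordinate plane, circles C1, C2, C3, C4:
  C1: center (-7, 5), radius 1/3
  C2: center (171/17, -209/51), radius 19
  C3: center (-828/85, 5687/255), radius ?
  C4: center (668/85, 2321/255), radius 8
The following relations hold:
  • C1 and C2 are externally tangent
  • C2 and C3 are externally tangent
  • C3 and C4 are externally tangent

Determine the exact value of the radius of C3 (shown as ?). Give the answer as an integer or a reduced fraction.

14

1. [ext C2·C3]  r_C3² + 38r_C3 − 728 = 0  ⇒  r_C3 = 14 (r>0 drops 1)
2. [ext C3·C4]  r_C3² + 16r_C3 − 420 = 0  ⇒  r_C3 = 14 (r>0 drops 1)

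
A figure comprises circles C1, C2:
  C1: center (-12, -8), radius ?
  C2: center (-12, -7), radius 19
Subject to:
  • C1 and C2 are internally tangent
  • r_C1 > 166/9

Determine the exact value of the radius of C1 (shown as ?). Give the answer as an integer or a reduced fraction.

20

1. [int C1,C2]  r_C1² − 38r_C1 + 360 = 0  ⇒  r_C1 = 18 or 20
2. given r_C1 > 166/9: keep 20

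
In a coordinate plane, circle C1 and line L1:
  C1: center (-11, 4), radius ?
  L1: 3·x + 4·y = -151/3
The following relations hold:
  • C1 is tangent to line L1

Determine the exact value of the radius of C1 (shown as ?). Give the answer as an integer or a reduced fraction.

1. [C1‖L1]  r_C1² − 400/9 = 0  ⇒  r_C1 = 20/3 (r>0 drops 1)

20/3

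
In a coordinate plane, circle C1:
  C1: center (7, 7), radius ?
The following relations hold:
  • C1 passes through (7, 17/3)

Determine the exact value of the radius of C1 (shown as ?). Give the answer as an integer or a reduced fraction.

1. [C1∋P]  r_C1² − 16/9 = 0  ⇒  r_C1 = 4/3 (r>0 drops 1)

4/3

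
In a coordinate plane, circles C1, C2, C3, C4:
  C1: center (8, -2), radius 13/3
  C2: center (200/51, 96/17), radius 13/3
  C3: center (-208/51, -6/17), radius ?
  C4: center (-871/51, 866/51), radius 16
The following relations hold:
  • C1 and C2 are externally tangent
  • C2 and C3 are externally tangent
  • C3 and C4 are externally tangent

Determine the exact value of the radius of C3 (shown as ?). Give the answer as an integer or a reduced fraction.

1. [ext C2·C3]  r_C3² + (26/3)r_C3 − 731/9 = 0  ⇒  r_C3 = 17/3 (r>0 drops 1)
2. [ext C3·C4]  r_C3² + 32r_C3 − 1921/9 = 0  ⇒  r_C3 = 17/3 (r>0 drops 1)

17/3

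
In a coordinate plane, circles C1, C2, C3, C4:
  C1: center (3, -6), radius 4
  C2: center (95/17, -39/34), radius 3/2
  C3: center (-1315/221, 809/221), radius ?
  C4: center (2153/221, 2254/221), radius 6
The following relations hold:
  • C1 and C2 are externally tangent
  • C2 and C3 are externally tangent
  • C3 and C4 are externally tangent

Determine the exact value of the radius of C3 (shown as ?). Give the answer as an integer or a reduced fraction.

11

1. [ext C2·C3]  r_C3² + 3r_C3 − 154 = 0  ⇒  r_C3 = 11 (r>0 drops 1)
2. [ext C3·C4]  r_C3² + 12r_C3 − 253 = 0  ⇒  r_C3 = 11 (r>0 drops 1)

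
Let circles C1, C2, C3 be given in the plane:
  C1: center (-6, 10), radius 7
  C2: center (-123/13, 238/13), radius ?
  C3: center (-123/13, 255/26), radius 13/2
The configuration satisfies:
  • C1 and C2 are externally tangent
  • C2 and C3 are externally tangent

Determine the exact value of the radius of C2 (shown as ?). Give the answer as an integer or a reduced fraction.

1. [ext C1·C2]  r_C2² + 14r_C2 − 32 = 0  ⇒  r_C2 = 2 (r>0 drops 1)
2. [ext C2·C3]  r_C2² + 13r_C2 − 30 = 0  ⇒  r_C2 = 2 (r>0 drops 1)

2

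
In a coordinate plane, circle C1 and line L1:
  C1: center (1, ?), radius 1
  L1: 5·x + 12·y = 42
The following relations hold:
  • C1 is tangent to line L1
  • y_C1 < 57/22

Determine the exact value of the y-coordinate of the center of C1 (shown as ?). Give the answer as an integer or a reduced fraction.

2

1. [C1‖L1]  y_C1² − (37/6)y_C1 + 25/3 = 0  ⇒  y_C1 = 2 or 25/6
2. given y_C1 < 57/22: keep 2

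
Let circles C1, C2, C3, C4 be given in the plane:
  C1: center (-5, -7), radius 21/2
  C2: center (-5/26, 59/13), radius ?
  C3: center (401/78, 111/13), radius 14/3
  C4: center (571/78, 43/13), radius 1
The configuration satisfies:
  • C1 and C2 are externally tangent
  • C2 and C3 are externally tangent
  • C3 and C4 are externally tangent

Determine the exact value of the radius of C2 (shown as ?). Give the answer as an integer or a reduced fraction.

2

1. [ext C1·C2]  r_C2² + 21r_C2 − 46 = 0  ⇒  r_C2 = 2 (r>0 drops 1)
2. [ext C2·C3]  r_C2² + (28/3)r_C2 − 68/3 = 0  ⇒  r_C2 = 2 (r>0 drops 1)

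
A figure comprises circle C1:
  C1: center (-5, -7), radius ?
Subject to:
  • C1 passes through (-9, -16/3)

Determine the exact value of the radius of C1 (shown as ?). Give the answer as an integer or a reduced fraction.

13/3

1. [C1∋P]  r_C1² − 169/9 = 0  ⇒  r_C1 = 13/3 (r>0 drops 1)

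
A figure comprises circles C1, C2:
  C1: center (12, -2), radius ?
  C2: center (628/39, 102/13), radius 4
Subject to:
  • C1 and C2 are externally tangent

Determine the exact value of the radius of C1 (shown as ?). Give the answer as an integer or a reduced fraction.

1. [ext C1·C2]  r_C1² + 8r_C1 − 880/9 = 0  ⇒  r_C1 = 20/3 (r>0 drops 1)

20/3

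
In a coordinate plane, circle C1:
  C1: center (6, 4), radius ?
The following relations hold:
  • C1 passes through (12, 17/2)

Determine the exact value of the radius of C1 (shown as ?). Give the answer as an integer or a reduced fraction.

1. [C1∋P]  r_C1² − 225/4 = 0  ⇒  r_C1 = 15/2 (r>0 drops 1)

15/2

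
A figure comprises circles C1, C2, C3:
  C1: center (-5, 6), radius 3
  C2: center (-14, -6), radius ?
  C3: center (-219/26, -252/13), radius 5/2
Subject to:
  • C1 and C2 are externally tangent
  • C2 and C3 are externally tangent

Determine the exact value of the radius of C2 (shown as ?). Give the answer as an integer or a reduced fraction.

12

1. [ext C1·C2]  r_C2² + 6r_C2 − 216 = 0  ⇒  r_C2 = 12 (r>0 drops 1)
2. [ext C2·C3]  r_C2² + 5r_C2 − 204 = 0  ⇒  r_C2 = 12 (r>0 drops 1)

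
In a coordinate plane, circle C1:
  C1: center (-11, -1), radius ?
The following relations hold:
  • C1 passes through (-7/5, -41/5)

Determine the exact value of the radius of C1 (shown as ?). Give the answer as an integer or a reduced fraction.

12

1. [C1∋P]  r_C1² − 144 = 0  ⇒  r_C1 = 12 (r>0 drops 1)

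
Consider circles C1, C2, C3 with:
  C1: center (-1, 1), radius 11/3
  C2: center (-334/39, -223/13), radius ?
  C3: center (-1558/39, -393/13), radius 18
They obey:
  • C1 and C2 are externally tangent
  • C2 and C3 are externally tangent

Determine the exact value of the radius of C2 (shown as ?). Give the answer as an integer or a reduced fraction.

16

1. [ext C1·C2]  r_C2² + (22/3)r_C2 − 1120/3 = 0  ⇒  r_C2 = 16 (r>0 drops 1)
2. [ext C2·C3]  r_C2² + 36r_C2 − 832 = 0  ⇒  r_C2 = 16 (r>0 drops 1)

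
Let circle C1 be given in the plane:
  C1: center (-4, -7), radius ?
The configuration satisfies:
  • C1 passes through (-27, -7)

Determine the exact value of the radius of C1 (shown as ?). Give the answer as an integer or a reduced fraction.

23

1. [C1∋P]  r_C1² − 529 = 0  ⇒  r_C1 = 23 (r>0 drops 1)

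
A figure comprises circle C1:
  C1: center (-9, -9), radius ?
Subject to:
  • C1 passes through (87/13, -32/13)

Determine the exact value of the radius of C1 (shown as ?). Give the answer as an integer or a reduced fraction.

1. [C1∋P]  r_C1² − 289 = 0  ⇒  r_C1 = 17 (r>0 drops 1)

17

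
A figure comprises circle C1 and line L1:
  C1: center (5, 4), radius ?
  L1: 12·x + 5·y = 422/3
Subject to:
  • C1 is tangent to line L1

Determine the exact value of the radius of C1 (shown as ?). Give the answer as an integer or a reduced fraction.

14/3

1. [C1‖L1]  r_C1² − 196/9 = 0  ⇒  r_C1 = 14/3 (r>0 drops 1)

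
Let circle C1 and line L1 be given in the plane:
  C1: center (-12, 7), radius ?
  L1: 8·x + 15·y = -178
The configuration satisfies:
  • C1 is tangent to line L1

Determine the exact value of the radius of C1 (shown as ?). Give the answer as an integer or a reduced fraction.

1. [C1‖L1]  r_C1² − 121 = 0  ⇒  r_C1 = 11 (r>0 drops 1)

11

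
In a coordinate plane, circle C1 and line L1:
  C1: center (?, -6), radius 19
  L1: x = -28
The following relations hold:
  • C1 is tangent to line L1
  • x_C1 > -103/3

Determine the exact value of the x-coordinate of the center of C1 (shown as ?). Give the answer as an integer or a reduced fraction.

1. [C1‖L1]  x_C1² + 56x_C1 + 423 = 0  ⇒  x_C1 = -47 or -9
2. given x_C1 > -103/3: keep -9

-9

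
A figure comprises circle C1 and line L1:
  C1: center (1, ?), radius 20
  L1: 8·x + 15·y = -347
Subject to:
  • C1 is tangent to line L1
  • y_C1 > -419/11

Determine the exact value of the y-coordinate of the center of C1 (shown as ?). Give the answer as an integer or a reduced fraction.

1. [C1‖L1]  y_C1² + (142/3)y_C1 + 139/3 = 0  ⇒  y_C1 = -139/3 or -1
2. given y_C1 > -419/11: keep -1

-1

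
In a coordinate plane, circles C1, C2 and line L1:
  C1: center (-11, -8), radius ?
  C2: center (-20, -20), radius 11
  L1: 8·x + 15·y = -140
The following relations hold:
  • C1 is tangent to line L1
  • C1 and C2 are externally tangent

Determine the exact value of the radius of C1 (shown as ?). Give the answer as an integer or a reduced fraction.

4

1. [C1‖L1]  r_C1² − 16 = 0  ⇒  r_C1 = 4 (r>0 drops 1)
2. [ext C1·C2]  r_C1² + 22r_C1 − 104 = 0  ⇒  r_C1 = 4 (r>0 drops 1)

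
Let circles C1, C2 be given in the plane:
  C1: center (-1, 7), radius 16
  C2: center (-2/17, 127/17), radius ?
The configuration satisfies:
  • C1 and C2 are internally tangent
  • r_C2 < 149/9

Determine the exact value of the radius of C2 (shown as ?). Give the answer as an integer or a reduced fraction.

1. [int C1,C2]  r_C2² − 32r_C2 + 255 = 0  ⇒  r_C2 = 15 or 17
2. given r_C2 < 149/9: keep 15

15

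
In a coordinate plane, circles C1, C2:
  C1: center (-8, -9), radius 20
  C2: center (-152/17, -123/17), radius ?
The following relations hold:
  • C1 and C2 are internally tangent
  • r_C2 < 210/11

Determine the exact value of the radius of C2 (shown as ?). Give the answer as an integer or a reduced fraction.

1. [int C1,C2]  r_C2² − 40r_C2 + 396 = 0  ⇒  r_C2 = 18 or 22
2. given r_C2 < 210/11: keep 18

18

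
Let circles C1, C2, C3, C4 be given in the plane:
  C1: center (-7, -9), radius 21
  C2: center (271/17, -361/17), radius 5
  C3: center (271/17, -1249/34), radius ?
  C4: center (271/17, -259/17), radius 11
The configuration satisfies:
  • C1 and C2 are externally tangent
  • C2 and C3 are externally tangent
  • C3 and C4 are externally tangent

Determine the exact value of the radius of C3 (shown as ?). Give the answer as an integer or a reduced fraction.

21/2

1. [ext C2·C3]  r_C3² + 10r_C3 − 861/4 = 0  ⇒  r_C3 = 21/2 (r>0 drops 1)
2. [ext C3·C4]  r_C3² + 22r_C3 − 1365/4 = 0  ⇒  r_C3 = 21/2 (r>0 drops 1)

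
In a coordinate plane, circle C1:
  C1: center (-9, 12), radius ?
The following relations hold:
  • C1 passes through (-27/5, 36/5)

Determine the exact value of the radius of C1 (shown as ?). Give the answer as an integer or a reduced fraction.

6

1. [C1∋P]  r_C1² − 36 = 0  ⇒  r_C1 = 6 (r>0 drops 1)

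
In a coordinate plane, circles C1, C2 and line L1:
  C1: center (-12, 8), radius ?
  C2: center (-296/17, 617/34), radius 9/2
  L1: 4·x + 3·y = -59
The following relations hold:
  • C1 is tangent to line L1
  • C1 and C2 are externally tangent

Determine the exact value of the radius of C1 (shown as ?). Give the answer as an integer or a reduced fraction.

1. [C1‖L1]  r_C1² − 49 = 0  ⇒  r_C1 = 7 (r>0 drops 1)
2. [ext C1·C2]  r_C1² + 9r_C1 − 112 = 0  ⇒  r_C1 = 7 (r>0 drops 1)

7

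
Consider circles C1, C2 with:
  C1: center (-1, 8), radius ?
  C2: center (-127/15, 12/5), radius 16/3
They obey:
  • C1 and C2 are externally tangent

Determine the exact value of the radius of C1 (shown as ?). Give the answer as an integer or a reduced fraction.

4

1. [ext C1·C2]  r_C1² + (32/3)r_C1 − 176/3 = 0  ⇒  r_C1 = 4 (r>0 drops 1)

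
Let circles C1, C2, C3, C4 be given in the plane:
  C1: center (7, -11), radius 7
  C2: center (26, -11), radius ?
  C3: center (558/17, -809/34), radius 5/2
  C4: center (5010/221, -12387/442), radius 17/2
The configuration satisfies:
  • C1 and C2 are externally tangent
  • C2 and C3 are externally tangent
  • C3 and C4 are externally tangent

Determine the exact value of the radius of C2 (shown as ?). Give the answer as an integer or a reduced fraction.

1. [ext C1·C2]  r_C2² + 14r_C2 − 312 = 0  ⇒  r_C2 = 12 (r>0 drops 1)
2. [ext C2·C3]  r_C2² + 5r_C2 − 204 = 0  ⇒  r_C2 = 12 (r>0 drops 1)

12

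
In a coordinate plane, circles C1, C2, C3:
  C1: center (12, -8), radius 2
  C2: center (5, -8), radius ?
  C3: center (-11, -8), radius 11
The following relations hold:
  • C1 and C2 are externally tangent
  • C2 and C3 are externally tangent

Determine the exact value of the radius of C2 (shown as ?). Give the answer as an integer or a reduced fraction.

5

1. [ext C1·C2]  r_C2² + 4r_C2 − 45 = 0  ⇒  r_C2 = 5 (r>0 drops 1)
2. [ext C2·C3]  r_C2² + 22r_C2 − 135 = 0  ⇒  r_C2 = 5 (r>0 drops 1)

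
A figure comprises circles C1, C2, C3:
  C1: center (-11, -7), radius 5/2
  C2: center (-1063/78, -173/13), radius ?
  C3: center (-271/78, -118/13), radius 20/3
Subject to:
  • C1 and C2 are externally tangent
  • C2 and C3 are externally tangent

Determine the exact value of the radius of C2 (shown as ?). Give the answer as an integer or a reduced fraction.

1. [ext C1·C2]  r_C2² + 5r_C2 − 364/9 = 0  ⇒  r_C2 = 13/3 (r>0 drops 1)
2. [ext C2·C3]  r_C2² + (40/3)r_C2 − 689/9 = 0  ⇒  r_C2 = 13/3 (r>0 drops 1)

13/3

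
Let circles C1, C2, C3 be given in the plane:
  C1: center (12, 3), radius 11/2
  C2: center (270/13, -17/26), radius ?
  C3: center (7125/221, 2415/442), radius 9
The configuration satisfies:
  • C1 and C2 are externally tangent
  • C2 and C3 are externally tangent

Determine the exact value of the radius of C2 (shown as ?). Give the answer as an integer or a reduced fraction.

1. [ext C1·C2]  r_C2² + 11r_C2 − 60 = 0  ⇒  r_C2 = 4 (r>0 drops 1)
2. [ext C2·C3]  r_C2² + 18r_C2 − 88 = 0  ⇒  r_C2 = 4 (r>0 drops 1)

4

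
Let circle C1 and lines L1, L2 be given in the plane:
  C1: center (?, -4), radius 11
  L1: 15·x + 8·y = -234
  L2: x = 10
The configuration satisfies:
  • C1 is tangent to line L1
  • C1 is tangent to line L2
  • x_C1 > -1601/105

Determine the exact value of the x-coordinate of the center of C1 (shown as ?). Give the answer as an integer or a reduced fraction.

1. [C1‖L1]  x_C1² + (404/15)x_C1 + 389/15 = 0  ⇒  x_C1 = -389/15 or -1
2. [C1‖L2]  x_C1² − 20x_C1 − 21 = 0  ⇒  x_C1 = -1 or 21

-1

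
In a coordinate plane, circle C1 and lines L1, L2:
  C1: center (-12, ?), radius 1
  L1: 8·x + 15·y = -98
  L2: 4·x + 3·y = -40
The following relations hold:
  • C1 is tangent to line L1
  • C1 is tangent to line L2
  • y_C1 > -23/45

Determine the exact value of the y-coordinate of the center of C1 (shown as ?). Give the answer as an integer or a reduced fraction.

1

1. [C1‖L1]  y_C1² + (4/15)y_C1 − 19/15 = 0  ⇒  y_C1 = -19/15 or 1
2. [C1‖L2]  y_C1² − (16/3)y_C1 + 13/3 = 0  ⇒  y_C1 = 1 or 13/3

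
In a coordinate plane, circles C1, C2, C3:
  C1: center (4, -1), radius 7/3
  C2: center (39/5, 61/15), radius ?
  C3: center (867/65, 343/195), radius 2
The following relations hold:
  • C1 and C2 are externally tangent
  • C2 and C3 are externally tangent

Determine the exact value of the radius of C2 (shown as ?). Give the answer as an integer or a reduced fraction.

4

1. [ext C1·C2]  r_C2² + (14/3)r_C2 − 104/3 = 0  ⇒  r_C2 = 4 (r>0 drops 1)
2. [ext C2·C3]  r_C2² + 4r_C2 − 32 = 0  ⇒  r_C2 = 4 (r>0 drops 1)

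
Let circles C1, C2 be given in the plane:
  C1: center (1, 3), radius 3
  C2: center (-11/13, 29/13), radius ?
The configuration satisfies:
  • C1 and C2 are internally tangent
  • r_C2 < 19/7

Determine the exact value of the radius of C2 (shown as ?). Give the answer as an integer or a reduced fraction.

1. [int C1,C2]  r_C2² − 6r_C2 + 5 = 0  ⇒  r_C2 = 1 or 5
2. given r_C2 < 19/7: keep 1

1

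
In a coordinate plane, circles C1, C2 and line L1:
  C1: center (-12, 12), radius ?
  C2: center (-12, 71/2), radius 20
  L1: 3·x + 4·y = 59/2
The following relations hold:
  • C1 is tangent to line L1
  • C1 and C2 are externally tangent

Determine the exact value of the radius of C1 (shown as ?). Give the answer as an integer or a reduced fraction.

1. [C1‖L1]  r_C1² − 49/4 = 0  ⇒  r_C1 = 7/2 (r>0 drops 1)
2. [ext C1·C2]  r_C1² + 40r_C1 − 609/4 = 0  ⇒  r_C1 = 7/2 (r>0 drops 1)

7/2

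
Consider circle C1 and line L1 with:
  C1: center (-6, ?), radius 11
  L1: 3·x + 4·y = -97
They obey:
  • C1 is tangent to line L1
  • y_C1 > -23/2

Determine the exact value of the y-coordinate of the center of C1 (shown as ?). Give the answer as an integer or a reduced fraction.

-6

1. [C1‖L1]  y_C1² + (79/2)y_C1 + 201 = 0  ⇒  y_C1 = -67/2 or -6
2. given y_C1 > -23/2: keep -6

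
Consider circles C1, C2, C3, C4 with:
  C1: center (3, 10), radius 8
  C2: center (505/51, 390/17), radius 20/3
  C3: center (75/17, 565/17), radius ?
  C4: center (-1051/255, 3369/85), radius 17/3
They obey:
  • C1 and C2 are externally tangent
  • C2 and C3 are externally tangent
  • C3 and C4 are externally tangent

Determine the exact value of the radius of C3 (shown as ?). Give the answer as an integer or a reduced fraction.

5

1. [ext C2·C3]  r_C3² + (40/3)r_C3 − 275/3 = 0  ⇒  r_C3 = 5 (r>0 drops 1)
2. [ext C3·C4]  r_C3² + (34/3)r_C3 − 245/3 = 0  ⇒  r_C3 = 5 (r>0 drops 1)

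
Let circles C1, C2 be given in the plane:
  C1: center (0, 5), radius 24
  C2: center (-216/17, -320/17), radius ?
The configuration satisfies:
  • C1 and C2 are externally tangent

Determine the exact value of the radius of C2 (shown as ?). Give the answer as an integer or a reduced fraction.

3

1. [ext C1·C2]  r_C2² + 48r_C2 − 153 = 0  ⇒  r_C2 = 3 (r>0 drops 1)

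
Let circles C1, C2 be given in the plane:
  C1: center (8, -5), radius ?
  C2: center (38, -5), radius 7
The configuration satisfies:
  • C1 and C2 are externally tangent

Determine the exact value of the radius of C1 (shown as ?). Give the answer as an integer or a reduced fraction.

23

1. [ext C1·C2]  r_C1² + 14r_C1 − 851 = 0  ⇒  r_C1 = 23 (r>0 drops 1)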